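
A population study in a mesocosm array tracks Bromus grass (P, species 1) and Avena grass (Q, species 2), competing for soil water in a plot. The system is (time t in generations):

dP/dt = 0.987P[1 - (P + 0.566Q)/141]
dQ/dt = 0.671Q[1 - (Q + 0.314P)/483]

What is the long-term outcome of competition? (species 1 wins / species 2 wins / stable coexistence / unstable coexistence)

species 2 excludes species 1

Compare the nullcline intercepts: K1/α12 = 141/0.566 = 249 < K2 = 483; K2/α21 = 483/0.314 = 1540 > K1 = 141.
Since the inequalities point opposite ways, species 2 can invade but species 1 cannot.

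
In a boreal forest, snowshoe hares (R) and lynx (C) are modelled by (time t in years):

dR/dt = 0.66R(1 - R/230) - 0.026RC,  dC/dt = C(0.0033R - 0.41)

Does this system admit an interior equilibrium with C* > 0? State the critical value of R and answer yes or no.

Threshold R = 124; K > 124, so yes, the predator persists.

The predator equation gives dC/dt > 0 only when R > 0.41/0.0033 = 124.
Without the predator, R → K = 230. Since 230 > 124, the predator can invade and persist.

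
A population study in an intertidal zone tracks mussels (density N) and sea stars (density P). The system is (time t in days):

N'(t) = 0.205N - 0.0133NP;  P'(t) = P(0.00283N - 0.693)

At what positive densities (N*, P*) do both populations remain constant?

Set dP/dt = 0 with P > 0: 0.00283N - 0.693 = 0, so N* = 0.693/0.00283 = 245.
Set dN/dt = 0 with N > 0: 0.205 - 0.0133P = 0, so P* = 0.205/0.0133 = 15.4.

N* ≈ 245, P* ≈ 15.4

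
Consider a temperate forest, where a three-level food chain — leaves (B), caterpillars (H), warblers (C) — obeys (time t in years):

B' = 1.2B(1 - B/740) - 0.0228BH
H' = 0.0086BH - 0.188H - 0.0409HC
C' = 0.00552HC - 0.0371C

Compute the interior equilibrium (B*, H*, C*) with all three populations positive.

From dC/dt = 0: 0.00552H* = 0.0371, so H* = 6.72.
From dB/dt = 0: 1.2(1 - B*/740) = 0.0228·6.72, giving B* = 740·(1 - 0.128) = 646.
From dH/dt = 0: 0.0086·646 - 0.188 = 0.0409C*, so C* = 5.36/0.0409 = 131.

B* ≈ 646, H* ≈ 6.72, C* ≈ 131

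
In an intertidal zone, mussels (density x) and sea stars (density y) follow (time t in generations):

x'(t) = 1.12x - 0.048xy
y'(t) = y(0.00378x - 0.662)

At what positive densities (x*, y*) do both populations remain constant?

x* ≈ 175, y* ≈ 23.3

Set dy/dt = 0 with y > 0: 0.00378x - 0.662 = 0, so x* = 0.662/0.00378 = 175.
Set dx/dt = 0 with x > 0: 1.12 - 0.048y = 0, so y* = 1.12/0.048 = 23.3.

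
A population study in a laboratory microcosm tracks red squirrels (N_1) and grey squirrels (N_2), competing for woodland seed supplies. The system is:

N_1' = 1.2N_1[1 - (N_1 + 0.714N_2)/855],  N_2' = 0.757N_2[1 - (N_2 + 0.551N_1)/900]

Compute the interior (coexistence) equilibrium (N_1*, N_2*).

N_1* ≈ 350, N_2* ≈ 707

Setting both brackets to zero gives the nullclines N_1 + 0.714N_2 = 855 and 0.551N_1 + N_2 = 900.
Substituting N_2 = 900 - 0.551N_1 into the first: N_1(1 - 0.714·0.551) = 855 - 0.714·900.
So N_1* = 212/0.607 = 350, and then N_2* = 900 - 0.551·350 = 707.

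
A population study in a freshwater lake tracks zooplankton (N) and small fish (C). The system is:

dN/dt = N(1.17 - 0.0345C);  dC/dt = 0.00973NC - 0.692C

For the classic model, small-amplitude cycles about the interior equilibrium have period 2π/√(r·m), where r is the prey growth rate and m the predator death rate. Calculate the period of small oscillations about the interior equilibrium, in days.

Here r = 1.17 and m = 0.692, so r·m = 0.81.
ω = √0.81 = 0.9 per day, hence T = 2π/ω ≈ 6.98 days.

T ≈ 6.98 days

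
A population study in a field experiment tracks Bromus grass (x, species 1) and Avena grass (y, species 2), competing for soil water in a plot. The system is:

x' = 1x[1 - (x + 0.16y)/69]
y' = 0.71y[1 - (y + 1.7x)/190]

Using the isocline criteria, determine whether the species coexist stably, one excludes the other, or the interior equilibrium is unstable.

stable coexistence

Compare the nullcline intercepts: K1/α12 = 69/0.16 = 431 > K2 = 190; K2/α21 = 190/1.7 = 112 > K1 = 69.
Since both inequalities hold, each species can invade when rare, so the interior equilibrium is stable.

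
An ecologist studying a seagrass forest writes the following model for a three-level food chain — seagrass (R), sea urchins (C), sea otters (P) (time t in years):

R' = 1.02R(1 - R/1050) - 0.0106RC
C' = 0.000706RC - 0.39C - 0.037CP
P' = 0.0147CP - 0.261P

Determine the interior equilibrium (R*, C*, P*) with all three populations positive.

R* ≈ 856, C* ≈ 17.8, P* ≈ 5.8

From dP/dt = 0: 0.0147C* = 0.261, so C* = 17.8.
From dR/dt = 0: 1.02(1 - R*/1050) = 0.0106·17.8, giving R* = 1050·(1 - 0.185) = 856.
From dC/dt = 0: 0.000706·856 - 0.39 = 0.037P*, so P* = 0.215/0.037 = 5.8.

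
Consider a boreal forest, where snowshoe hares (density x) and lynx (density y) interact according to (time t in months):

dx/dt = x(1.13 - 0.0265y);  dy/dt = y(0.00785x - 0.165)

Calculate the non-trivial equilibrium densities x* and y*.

x* ≈ 21, y* ≈ 42.6

Set dy/dt = 0 with y > 0: 0.00785x - 0.165 = 0, so x* = 0.165/0.00785 = 21.
Set dx/dt = 0 with x > 0: 1.13 - 0.0265y = 0, so y* = 1.13/0.0265 = 42.6.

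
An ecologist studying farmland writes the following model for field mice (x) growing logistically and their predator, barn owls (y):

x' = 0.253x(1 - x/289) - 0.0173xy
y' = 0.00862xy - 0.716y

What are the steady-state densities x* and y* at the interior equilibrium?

x* ≈ 83.1, y* ≈ 10.4

From dy/dt = 0 with y > 0: 0.00862x* = 0.716, so x* = 83.1.
Substitute into dx/dt = 0: 0.253(1 - 83.1/289) = 0.0173y*.
The bracket is 0.713, giving y* = 0.18/0.0173 = 10.4.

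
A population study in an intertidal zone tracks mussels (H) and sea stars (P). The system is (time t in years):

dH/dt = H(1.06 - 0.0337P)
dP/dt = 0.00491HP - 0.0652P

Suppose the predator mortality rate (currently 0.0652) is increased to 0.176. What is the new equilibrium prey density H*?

At the interior fixed point, setting dP/dt = 0 with P > 0 fixes H* = (predator death rate)/(HP coefficient) — independent of the other coefficients.
With the change, H* = 0.176/0.00491 = 35.8; it rises from 13.3.

H* ≈ 35.8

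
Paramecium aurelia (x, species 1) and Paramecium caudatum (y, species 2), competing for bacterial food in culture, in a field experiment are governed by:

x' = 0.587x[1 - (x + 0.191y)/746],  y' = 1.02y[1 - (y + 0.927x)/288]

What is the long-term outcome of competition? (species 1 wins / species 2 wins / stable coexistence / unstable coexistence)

species 1 excludes species 2

Compare the nullcline intercepts: K1/α12 = 746/0.191 = 3910 > K2 = 288; K2/α21 = 288/0.927 = 311 < K1 = 746.
Since the inequalities point opposite ways, species 1 can invade but species 2 cannot.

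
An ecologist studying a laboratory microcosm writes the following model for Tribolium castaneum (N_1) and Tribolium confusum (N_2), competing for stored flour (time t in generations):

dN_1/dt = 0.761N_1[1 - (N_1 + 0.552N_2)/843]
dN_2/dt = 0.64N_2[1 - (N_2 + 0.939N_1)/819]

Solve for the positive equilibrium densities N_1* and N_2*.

N_1* ≈ 812, N_2* ≈ 56.9

Setting both brackets to zero gives the nullclines N_1 + 0.552N_2 = 843 and 0.939N_1 + N_2 = 819.
Substituting N_2 = 819 - 0.939N_1 into the first: N_1(1 - 0.552·0.939) = 843 - 0.552·819.
So N_1* = 391/0.482 = 812, and then N_2* = 819 - 0.939·812 = 56.9.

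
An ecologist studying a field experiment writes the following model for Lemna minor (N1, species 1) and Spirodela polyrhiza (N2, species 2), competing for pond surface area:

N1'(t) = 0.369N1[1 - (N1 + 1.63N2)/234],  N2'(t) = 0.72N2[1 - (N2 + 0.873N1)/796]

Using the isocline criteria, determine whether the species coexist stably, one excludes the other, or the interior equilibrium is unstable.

Compare the nullcline intercepts: K1/α12 = 234/1.63 = 144 < K2 = 796; K2/α21 = 796/0.873 = 912 > K1 = 234.
Since the inequalities point opposite ways, species 2 can invade but species 1 cannot.

species 2 excludes species 1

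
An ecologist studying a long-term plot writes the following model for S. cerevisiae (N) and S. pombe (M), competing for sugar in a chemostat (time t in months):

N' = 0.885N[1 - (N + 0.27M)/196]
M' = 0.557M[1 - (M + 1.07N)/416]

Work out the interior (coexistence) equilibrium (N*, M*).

Setting both brackets to zero gives the nullclines N + 0.27M = 196 and 1.07N + M = 416.
Substituting M = 416 - 1.07N into the first: N(1 - 0.27·1.07) = 196 - 0.27·416.
So N* = 83.7/0.711 = 118, and then M* = 416 - 1.07·118 = 290.

N* ≈ 118, M* ≈ 290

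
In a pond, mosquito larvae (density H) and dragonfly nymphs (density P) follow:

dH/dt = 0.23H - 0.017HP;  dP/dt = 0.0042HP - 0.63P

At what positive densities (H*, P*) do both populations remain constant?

Set dP/dt = 0 with P > 0: 0.0042H - 0.63 = 0, so H* = 0.63/0.0042 = 150.
Set dH/dt = 0 with H > 0: 0.23 - 0.017P = 0, so P* = 0.23/0.017 = 13.5.

H* ≈ 150, P* ≈ 13.5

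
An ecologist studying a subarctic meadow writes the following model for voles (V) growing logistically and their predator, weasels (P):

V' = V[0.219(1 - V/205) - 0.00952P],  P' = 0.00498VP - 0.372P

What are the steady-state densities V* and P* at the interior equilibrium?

From dP/dt = 0 with P > 0: 0.00498V* = 0.372, so V* = 74.7.
Substitute into dV/dt = 0: 0.219(1 - 74.7/205) = 0.00952P*.
The bracket is 0.636, giving P* = 0.139/0.00952 = 14.6.

V* ≈ 74.7, P* ≈ 14.6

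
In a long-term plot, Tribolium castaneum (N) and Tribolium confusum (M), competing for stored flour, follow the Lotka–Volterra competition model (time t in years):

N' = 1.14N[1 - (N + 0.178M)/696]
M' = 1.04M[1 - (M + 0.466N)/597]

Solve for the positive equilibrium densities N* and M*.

N* ≈ 643, M* ≈ 297

Setting both brackets to zero gives the nullclines N + 0.178M = 696 and 0.466N + M = 597.
Substituting M = 597 - 0.466N into the first: N(1 - 0.178·0.466) = 696 - 0.178·597.
So N* = 590/0.917 = 643, and then M* = 597 - 0.466·643 = 297.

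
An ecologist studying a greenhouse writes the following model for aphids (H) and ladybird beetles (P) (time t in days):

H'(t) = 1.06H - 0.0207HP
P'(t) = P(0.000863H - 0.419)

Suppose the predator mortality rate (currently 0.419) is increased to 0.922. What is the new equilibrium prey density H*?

H* ≈ 1070

At the interior fixed point, setting dP/dt = 0 with P > 0 fixes H* = (predator death rate)/(HP coefficient) — independent of the other coefficients.
With the change, H* = 0.922/0.000863 = 1070; it rises from 486.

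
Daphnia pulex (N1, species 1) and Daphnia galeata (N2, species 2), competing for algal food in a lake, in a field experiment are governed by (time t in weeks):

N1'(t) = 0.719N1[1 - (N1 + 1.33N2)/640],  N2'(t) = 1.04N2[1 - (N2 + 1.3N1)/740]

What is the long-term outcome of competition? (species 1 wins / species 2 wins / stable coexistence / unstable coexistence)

Compare the nullcline intercepts: K1/α12 = 640/1.33 = 481 < K2 = 740; K2/α21 = 740/1.3 = 569 < K1 = 640.
Since both are reversed, neither can invade when rare; the interior point is a saddle.

unstable coexistence (outcome depends on initial conditions)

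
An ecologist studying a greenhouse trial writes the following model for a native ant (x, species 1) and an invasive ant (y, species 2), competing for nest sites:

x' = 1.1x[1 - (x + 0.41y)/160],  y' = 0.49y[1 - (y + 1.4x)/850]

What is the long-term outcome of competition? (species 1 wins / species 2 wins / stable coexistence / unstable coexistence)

Compare the nullcline intercepts: K1/α12 = 160/0.41 = 390 < K2 = 850; K2/α21 = 850/1.4 = 607 > K1 = 160.
Since the inequalities point opposite ways, species 2 can invade but species 1 cannot.

species 2 excludes species 1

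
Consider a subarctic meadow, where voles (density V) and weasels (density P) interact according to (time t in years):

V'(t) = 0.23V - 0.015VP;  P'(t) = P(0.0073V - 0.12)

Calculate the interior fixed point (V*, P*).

Set dP/dt = 0 with P > 0: 0.0073V - 0.12 = 0, so V* = 0.12/0.0073 = 16.4.
Set dV/dt = 0 with V > 0: 0.23 - 0.015P = 0, so P* = 0.23/0.015 = 15.3.

V* ≈ 16.4, P* ≈ 15.3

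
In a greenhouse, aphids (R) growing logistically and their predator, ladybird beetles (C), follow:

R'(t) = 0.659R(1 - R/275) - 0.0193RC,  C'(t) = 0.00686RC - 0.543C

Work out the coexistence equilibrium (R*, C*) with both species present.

From dC/dt = 0 with C > 0: 0.00686R* = 0.543, so R* = 79.2.
Substitute into dR/dt = 0: 0.659(1 - 79.2/275) = 0.0193C*.
The bracket is 0.712, giving C* = 0.469/0.0193 = 24.3.

R* ≈ 79.2, C* ≈ 24.3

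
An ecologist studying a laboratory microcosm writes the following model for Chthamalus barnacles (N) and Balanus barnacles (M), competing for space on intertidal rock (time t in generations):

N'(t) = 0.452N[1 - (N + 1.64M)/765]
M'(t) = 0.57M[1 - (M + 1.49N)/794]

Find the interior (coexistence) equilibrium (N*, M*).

Setting both brackets to zero gives the nullclines N + 1.64M = 765 and 1.49N + M = 794.
Substituting M = 794 - 1.49N into the first: N(1 - 1.64·1.49) = 765 - 1.64·794.
So N* = -537/-1.44 = 372, and then M* = 794 - 1.49·372 = 240.

N* ≈ 372, M* ≈ 240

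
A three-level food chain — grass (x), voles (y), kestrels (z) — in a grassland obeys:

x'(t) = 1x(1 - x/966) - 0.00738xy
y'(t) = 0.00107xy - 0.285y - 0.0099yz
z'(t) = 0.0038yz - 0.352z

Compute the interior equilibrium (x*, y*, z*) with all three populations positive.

x* ≈ 306, y* ≈ 92.6, z* ≈ 4.24

From dz/dt = 0: 0.0038y* = 0.352, so y* = 92.6.
From dx/dt = 0: 1(1 - x*/966) = 0.00738·92.6, giving x* = 966·(1 - 0.684) = 306.
From dy/dt = 0: 0.00107·306 - 0.285 = 0.0099z*, so z* = 0.042/0.0099 = 4.24.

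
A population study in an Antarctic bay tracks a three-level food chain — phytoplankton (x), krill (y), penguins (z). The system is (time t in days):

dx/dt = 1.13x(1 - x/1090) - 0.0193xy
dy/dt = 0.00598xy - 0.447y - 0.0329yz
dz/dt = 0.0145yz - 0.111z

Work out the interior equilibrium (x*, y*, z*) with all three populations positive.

x* ≈ 947, y* ≈ 7.66, z* ≈ 159

From dz/dt = 0: 0.0145y* = 0.111, so y* = 7.66.
From dx/dt = 0: 1.13(1 - x*/1090) = 0.0193·7.66, giving x* = 1090·(1 - 0.131) = 947.
From dy/dt = 0: 0.00598·947 - 0.447 = 0.0329z*, so z* = 5.22/0.0329 = 159.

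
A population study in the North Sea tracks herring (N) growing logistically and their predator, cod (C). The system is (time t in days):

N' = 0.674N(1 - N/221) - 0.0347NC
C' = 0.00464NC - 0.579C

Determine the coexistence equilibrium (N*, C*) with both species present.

From dC/dt = 0 with C > 0: 0.00464N* = 0.579, so N* = 125.
Substitute into dN/dt = 0: 0.674(1 - 125/221) = 0.0347C*.
The bracket is 0.435, giving C* = 0.293/0.0347 = 8.46.

N* ≈ 125, C* ≈ 8.46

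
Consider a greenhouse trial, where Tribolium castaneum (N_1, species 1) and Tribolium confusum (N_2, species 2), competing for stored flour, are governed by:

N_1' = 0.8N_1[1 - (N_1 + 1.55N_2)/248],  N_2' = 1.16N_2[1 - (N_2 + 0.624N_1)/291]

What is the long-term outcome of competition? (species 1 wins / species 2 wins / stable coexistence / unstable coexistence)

species 2 excludes species 1

Compare the nullcline intercepts: K1/α12 = 248/1.55 = 160 < K2 = 291; K2/α21 = 291/0.624 = 466 > K1 = 248.
Since the inequalities point opposite ways, species 2 can invade but species 1 cannot.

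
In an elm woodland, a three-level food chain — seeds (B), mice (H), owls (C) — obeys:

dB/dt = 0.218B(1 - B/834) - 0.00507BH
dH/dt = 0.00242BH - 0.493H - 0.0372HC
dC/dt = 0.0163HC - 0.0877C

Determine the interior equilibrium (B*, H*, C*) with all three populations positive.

B* ≈ 730, H* ≈ 5.38, C* ≈ 34.2

From dC/dt = 0: 0.0163H* = 0.0877, so H* = 5.38.
From dB/dt = 0: 0.218(1 - B*/834) = 0.00507·5.38, giving B* = 834·(1 - 0.125) = 730.
From dH/dt = 0: 0.00242·730 - 0.493 = 0.0372C*, so C* = 1.27/0.0372 = 34.2.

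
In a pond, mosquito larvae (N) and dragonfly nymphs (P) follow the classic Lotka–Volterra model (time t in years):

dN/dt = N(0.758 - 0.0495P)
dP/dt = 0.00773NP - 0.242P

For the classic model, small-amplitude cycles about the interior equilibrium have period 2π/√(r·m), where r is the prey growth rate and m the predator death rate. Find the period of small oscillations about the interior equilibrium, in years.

T ≈ 14.7 years

Here r = 0.758 and m = 0.242, so r·m = 0.183.
ω = √0.183 = 0.428 per year, hence T = 2π/ω ≈ 14.7 years.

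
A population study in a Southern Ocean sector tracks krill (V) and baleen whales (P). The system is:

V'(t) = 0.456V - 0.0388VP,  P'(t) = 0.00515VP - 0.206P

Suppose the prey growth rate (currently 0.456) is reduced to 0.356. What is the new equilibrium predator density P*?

P* ≈ 9.18

At the interior fixed point, setting dV/dt = 0 with V > 0 fixes P* = (prey growth rate)/(VP coefficient) — independent of the other coefficients.
With the change, P* = 0.356/0.0388 = 9.18; it falls from 11.8.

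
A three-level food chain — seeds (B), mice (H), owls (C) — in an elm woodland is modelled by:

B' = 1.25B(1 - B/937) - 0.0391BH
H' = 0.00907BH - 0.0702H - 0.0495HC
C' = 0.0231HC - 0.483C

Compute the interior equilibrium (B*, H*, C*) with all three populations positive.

From dC/dt = 0: 0.0231H* = 0.483, so H* = 20.9.
From dB/dt = 0: 1.25(1 - B*/937) = 0.0391·20.9, giving B* = 937·(1 - 0.654) = 324.
From dH/dt = 0: 0.00907·324 - 0.0702 = 0.0495C*, so C* = 2.87/0.0495 = 58.

B* ≈ 324, H* ≈ 20.9, C* ≈ 58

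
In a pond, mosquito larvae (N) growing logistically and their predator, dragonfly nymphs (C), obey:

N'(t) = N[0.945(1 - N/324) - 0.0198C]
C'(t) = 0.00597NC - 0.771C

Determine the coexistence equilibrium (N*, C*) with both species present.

From dC/dt = 0 with C > 0: 0.00597N* = 0.771, so N* = 129.
Substitute into dN/dt = 0: 0.945(1 - 129/324) = 0.0198C*.
The bracket is 0.601, giving C* = 0.568/0.0198 = 28.7.

N* ≈ 129, C* ≈ 28.7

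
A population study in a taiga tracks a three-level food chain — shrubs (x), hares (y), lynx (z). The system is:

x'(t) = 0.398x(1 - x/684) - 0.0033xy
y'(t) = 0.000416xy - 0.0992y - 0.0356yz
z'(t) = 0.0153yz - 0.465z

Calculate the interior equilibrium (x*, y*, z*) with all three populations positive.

From dz/dt = 0: 0.0153y* = 0.465, so y* = 30.4.
From dx/dt = 0: 0.398(1 - x*/684) = 0.0033·30.4, giving x* = 684·(1 - 0.252) = 512.
From dy/dt = 0: 0.000416·512 - 0.0992 = 0.0356z*, so z* = 0.114/0.0356 = 3.19.

x* ≈ 512, y* ≈ 30.4, z* ≈ 3.19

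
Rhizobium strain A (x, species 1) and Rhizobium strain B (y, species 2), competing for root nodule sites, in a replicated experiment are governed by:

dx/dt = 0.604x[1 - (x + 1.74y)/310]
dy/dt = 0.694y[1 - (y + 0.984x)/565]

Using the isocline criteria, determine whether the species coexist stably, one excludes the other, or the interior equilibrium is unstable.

species 2 excludes species 1

Compare the nullcline intercepts: K1/α12 = 310/1.74 = 178 < K2 = 565; K2/α21 = 565/0.984 = 574 > K1 = 310.
Since the inequalities point opposite ways, species 2 can invade but species 1 cannot.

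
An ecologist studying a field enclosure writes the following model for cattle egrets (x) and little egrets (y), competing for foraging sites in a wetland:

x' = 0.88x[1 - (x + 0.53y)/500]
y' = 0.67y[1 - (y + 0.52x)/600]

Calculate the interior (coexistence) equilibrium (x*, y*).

x* ≈ 251, y* ≈ 469

Setting both brackets to zero gives the nullclines x + 0.53y = 500 and 0.52x + y = 600.
Substituting y = 600 - 0.52x into the first: x(1 - 0.53·0.52) = 500 - 0.53·600.
So x* = 182/0.724 = 251, and then y* = 600 - 0.52·251 = 469.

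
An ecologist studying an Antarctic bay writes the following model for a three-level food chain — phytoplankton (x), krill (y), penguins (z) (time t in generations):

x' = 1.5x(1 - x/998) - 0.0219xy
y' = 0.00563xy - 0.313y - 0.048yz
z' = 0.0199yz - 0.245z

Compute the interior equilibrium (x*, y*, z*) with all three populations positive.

x* ≈ 819, y* ≈ 12.3, z* ≈ 89.5

From dz/dt = 0: 0.0199y* = 0.245, so y* = 12.3.
From dx/dt = 0: 1.5(1 - x*/998) = 0.0219·12.3, giving x* = 998·(1 - 0.18) = 819.
From dy/dt = 0: 0.00563·819 - 0.313 = 0.048z*, so z* = 4.3/0.048 = 89.5.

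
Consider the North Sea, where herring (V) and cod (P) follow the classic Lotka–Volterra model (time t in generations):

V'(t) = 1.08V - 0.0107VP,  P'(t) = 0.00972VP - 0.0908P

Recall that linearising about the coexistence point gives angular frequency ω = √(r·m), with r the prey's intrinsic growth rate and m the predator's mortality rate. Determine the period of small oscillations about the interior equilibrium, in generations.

Here r = 1.08 and m = 0.0908, so r·m = 0.0981.
ω = √0.0981 = 0.313 per generation, hence T = 2π/ω ≈ 20.1 generations.

T ≈ 20.1 generations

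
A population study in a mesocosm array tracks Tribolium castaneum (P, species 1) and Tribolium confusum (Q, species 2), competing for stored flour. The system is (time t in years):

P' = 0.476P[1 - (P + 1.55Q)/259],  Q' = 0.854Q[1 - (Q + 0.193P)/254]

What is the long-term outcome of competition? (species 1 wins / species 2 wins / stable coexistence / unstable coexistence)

Compare the nullcline intercepts: K1/α12 = 259/1.55 = 167 < K2 = 254; K2/α21 = 254/0.193 = 1320 > K1 = 259.
Since the inequalities point opposite ways, species 2 can invade but species 1 cannot.

species 2 excludes species 1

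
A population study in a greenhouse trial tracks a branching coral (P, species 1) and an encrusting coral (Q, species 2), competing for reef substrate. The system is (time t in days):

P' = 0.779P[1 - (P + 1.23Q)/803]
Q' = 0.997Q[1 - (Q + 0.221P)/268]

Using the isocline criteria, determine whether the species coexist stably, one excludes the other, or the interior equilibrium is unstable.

stable coexistence

Compare the nullcline intercepts: K1/α12 = 803/1.23 = 653 > K2 = 268; K2/α21 = 268/0.221 = 1210 > K1 = 803.
Since both inequalities hold, each species can invade when rare, so the interior equilibrium is stable.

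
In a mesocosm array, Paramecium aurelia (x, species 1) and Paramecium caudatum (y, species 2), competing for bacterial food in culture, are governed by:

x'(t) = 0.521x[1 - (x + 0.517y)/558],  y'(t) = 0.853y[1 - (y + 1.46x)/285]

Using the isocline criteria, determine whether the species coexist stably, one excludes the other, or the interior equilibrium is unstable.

Compare the nullcline intercepts: K1/α12 = 558/0.517 = 1080 > K2 = 285; K2/α21 = 285/1.46 = 195 < K1 = 558.
Since the inequalities point opposite ways, species 1 can invade but species 2 cannot.

species 1 excludes species 2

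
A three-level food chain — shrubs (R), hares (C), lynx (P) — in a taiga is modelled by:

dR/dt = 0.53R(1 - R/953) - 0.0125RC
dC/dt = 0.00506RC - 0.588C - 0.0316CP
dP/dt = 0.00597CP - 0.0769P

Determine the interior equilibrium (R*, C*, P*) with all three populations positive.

From dP/dt = 0: 0.00597C* = 0.0769, so C* = 12.9.
From dR/dt = 0: 0.53(1 - R*/953) = 0.0125·12.9, giving R* = 953·(1 - 0.304) = 663.
From dC/dt = 0: 0.00506·663 - 0.588 = 0.0316P*, so P* = 2.77/0.0316 = 87.6.

R* ≈ 663, C* ≈ 12.9, P* ≈ 87.6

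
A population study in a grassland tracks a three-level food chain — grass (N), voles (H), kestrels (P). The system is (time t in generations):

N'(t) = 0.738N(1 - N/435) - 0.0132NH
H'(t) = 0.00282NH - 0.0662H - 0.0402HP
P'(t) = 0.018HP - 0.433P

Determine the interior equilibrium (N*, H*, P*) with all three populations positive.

N* ≈ 248, H* ≈ 24.1, P* ≈ 15.7

From dP/dt = 0: 0.018H* = 0.433, so H* = 24.1.
From dN/dt = 0: 0.738(1 - N*/435) = 0.0132·24.1, giving N* = 435·(1 - 0.43) = 248.
From dH/dt = 0: 0.00282·248 - 0.0662 = 0.0402P*, so P* = 0.633/0.0402 = 15.7.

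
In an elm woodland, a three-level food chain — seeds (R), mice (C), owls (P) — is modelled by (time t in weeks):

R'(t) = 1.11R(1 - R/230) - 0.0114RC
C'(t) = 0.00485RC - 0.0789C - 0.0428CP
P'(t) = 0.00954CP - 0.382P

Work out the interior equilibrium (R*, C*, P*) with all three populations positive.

From dP/dt = 0: 0.00954C* = 0.382, so C* = 40.
From dR/dt = 0: 1.11(1 - R*/230) = 0.0114·40, giving R* = 230·(1 - 0.411) = 135.
From dC/dt = 0: 0.00485·135 - 0.0789 = 0.0428P*, so P* = 0.578/0.0428 = 13.5.

R* ≈ 135, C* ≈ 40, P* ≈ 13.5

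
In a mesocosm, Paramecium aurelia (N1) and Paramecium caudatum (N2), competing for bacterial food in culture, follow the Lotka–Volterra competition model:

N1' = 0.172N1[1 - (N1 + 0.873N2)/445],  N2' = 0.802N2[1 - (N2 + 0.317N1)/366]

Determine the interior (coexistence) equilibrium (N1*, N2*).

Setting both brackets to zero gives the nullclines N1 + 0.873N2 = 445 and 0.317N1 + N2 = 366.
Substituting N2 = 366 - 0.317N1 into the first: N1(1 - 0.873·0.317) = 445 - 0.873·366.
So N1* = 125/0.723 = 173, and then N2* = 366 - 0.317·173 = 311.

N1* ≈ 173, N2* ≈ 311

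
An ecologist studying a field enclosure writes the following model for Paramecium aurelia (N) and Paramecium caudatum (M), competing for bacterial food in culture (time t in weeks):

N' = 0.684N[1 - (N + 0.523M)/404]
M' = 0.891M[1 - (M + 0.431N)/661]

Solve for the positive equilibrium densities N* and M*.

Setting both brackets to zero gives the nullclines N + 0.523M = 404 and 0.431N + M = 661.
Substituting M = 661 - 0.431N into the first: N(1 - 0.523·0.431) = 404 - 0.523·661.
So N* = 58.3/0.775 = 75.3, and then M* = 661 - 0.431·75.3 = 629.

N* ≈ 75.3, M* ≈ 629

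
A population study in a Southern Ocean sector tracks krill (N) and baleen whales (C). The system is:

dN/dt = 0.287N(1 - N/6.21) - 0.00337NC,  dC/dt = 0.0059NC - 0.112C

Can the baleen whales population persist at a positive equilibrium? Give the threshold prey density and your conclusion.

Threshold N = 19; K < 19, so no, the predator goes extinct.

The predator equation gives dC/dt > 0 only when N > 0.112/0.0059 = 19.
Without the predator, N → K = 6.21. Since 6.21 < 19, the predator cannot invade.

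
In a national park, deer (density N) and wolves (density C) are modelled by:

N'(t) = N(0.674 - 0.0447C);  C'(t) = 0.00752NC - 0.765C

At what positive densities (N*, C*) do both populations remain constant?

Set dC/dt = 0 with C > 0: 0.00752N - 0.765 = 0, so N* = 0.765/0.00752 = 102.
Set dN/dt = 0 with N > 0: 0.674 - 0.0447C = 0, so C* = 0.674/0.0447 = 15.1.

N* ≈ 102, C* ≈ 15.1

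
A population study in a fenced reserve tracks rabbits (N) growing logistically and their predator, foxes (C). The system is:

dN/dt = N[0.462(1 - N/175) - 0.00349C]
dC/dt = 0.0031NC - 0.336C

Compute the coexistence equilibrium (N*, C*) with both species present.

From dC/dt = 0 with C > 0: 0.0031N* = 0.336, so N* = 108.
Substitute into dN/dt = 0: 0.462(1 - 108/175) = 0.00349C*.
The bracket is 0.381, giving C* = 0.176/0.00349 = 50.4.

N* ≈ 108, C* ≈ 50.4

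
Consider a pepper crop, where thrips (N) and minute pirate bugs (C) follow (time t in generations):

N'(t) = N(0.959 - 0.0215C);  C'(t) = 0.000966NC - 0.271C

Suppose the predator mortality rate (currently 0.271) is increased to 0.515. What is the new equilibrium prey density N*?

At the interior fixed point, setting dC/dt = 0 with C > 0 fixes N* = (predator death rate)/(NC coefficient) — independent of the other coefficients.
With the change, N* = 0.515/0.000966 = 533; it rises from 281.

N* ≈ 533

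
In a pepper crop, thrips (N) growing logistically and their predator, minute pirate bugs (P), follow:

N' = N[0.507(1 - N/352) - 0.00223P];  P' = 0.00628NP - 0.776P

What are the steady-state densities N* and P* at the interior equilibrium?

From dP/dt = 0 with P > 0: 0.00628N* = 0.776, so N* = 124.
Substitute into dN/dt = 0: 0.507(1 - 124/352) = 0.00223P*.
The bracket is 0.649, giving P* = 0.329/0.00223 = 148.

N* ≈ 124, P* ≈ 148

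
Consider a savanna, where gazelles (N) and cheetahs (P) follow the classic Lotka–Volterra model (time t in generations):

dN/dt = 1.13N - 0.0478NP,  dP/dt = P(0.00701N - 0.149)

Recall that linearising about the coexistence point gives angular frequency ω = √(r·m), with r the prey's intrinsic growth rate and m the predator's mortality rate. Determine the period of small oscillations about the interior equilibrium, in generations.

Here r = 1.13 and m = 0.149, so r·m = 0.168.
ω = √0.168 = 0.41 per generation, hence T = 2π/ω ≈ 15.3 generations.

T ≈ 15.3 generations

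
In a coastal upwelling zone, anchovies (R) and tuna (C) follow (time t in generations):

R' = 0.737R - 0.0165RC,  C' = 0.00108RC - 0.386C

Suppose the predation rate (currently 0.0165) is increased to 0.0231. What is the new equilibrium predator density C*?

At the interior fixed point, setting dR/dt = 0 with R > 0 fixes C* = (prey growth rate)/(RC coefficient) — independent of the other coefficients.
With the change, C* = 0.737/0.0231 = 31.9; it falls from 44.7.

C* ≈ 31.9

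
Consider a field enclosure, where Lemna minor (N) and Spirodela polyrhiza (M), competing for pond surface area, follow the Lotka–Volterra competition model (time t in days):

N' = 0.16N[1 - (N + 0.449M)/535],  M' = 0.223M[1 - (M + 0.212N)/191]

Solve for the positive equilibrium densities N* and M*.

Setting both brackets to zero gives the nullclines N + 0.449M = 535 and 0.212N + M = 191.
Substituting M = 191 - 0.212N into the first: N(1 - 0.449·0.212) = 535 - 0.449·191.
So N* = 449/0.905 = 497, and then M* = 191 - 0.212·497 = 85.7.

N* ≈ 497, M* ≈ 85.7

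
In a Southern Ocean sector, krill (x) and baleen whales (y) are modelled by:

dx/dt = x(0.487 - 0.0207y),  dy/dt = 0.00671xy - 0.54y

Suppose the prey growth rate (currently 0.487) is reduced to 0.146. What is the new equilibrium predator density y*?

y* ≈ 7.05

At the interior fixed point, setting dx/dt = 0 with x > 0 fixes y* = (prey growth rate)/(xy coefficient) — independent of the other coefficients.
With the change, y* = 0.146/0.0207 = 7.05; it falls from 23.5.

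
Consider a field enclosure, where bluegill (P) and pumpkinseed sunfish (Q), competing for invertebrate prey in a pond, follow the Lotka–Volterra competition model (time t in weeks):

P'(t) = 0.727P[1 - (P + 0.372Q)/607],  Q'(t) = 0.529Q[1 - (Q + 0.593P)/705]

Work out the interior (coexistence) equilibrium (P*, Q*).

P* ≈ 442, Q* ≈ 443

Setting both brackets to zero gives the nullclines P + 0.372Q = 607 and 0.593P + Q = 705.
Substituting Q = 705 - 0.593P into the first: P(1 - 0.372·0.593) = 607 - 0.372·705.
So P* = 345/0.779 = 442, and then Q* = 705 - 0.593·442 = 443.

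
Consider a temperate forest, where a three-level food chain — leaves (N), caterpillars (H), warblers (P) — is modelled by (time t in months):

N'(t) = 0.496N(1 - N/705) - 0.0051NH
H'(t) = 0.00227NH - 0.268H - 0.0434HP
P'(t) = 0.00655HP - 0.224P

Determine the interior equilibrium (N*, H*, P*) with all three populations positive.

N* ≈ 457, H* ≈ 34.2, P* ≈ 17.7

From dP/dt = 0: 0.00655H* = 0.224, so H* = 34.2.
From dN/dt = 0: 0.496(1 - N*/705) = 0.0051·34.2, giving N* = 705·(1 - 0.352) = 457.
From dH/dt = 0: 0.00227·457 - 0.268 = 0.0434P*, so P* = 0.77/0.0434 = 17.7.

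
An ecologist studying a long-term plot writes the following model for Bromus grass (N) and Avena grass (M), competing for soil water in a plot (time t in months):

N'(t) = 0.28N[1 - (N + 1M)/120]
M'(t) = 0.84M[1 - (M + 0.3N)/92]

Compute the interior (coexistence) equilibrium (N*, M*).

N* ≈ 40, M* ≈ 80

Setting both brackets to zero gives the nullclines N + 1M = 120 and 0.3N + M = 92.
Substituting M = 92 - 0.3N into the first: N(1 - 1·0.3) = 120 - 1·92.
So N* = 28/0.7 = 40, and then M* = 92 - 0.3·40 = 80.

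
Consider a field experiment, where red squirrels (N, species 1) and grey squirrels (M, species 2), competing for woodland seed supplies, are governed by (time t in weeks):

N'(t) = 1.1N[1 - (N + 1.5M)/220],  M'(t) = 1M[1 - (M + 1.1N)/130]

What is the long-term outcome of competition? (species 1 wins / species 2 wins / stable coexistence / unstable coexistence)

species 1 excludes species 2

Compare the nullcline intercepts: K1/α12 = 220/1.5 = 147 > K2 = 130; K2/α21 = 130/1.1 = 118 < K1 = 220.
Since the inequalities point opposite ways, species 1 can invade but species 2 cannot.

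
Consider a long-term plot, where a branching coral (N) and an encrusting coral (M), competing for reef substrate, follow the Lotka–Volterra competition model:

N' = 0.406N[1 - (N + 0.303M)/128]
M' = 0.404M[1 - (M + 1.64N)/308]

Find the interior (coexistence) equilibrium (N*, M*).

Setting both brackets to zero gives the nullclines N + 0.303M = 128 and 1.64N + M = 308.
Substituting M = 308 - 1.64N into the first: N(1 - 0.303·1.64) = 128 - 0.303·308.
So N* = 34.7/0.503 = 68.9, and then M* = 308 - 1.64·68.9 = 195.

N* ≈ 68.9, M* ≈ 195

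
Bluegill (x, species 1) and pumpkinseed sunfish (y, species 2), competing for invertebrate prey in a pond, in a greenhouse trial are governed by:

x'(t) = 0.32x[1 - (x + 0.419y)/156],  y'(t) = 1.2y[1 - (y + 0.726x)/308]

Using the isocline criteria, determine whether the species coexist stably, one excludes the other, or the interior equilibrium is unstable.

Compare the nullcline intercepts: K1/α12 = 156/0.419 = 372 > K2 = 308; K2/α21 = 308/0.726 = 424 > K1 = 156.
Since both inequalities hold, each species can invade when rare, so the interior equilibrium is stable.

stable coexistence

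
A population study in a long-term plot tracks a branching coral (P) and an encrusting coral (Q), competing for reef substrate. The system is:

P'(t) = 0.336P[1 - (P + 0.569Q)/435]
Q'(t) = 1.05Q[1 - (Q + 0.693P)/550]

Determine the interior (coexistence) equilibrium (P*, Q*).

P* ≈ 202, Q* ≈ 410

Setting both brackets to zero gives the nullclines P + 0.569Q = 435 and 0.693P + Q = 550.
Substituting Q = 550 - 0.693P into the first: P(1 - 0.569·0.693) = 435 - 0.569·550.
So P* = 122/0.606 = 202, and then Q* = 550 - 0.693·202 = 410.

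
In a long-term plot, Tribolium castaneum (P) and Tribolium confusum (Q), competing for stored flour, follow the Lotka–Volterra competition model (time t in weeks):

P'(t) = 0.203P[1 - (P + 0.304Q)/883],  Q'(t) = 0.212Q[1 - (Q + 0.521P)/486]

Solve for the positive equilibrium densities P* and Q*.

Setting both brackets to zero gives the nullclines P + 0.304Q = 883 and 0.521P + Q = 486.
Substituting Q = 486 - 0.521P into the first: P(1 - 0.304·0.521) = 883 - 0.304·486.
So P* = 735/0.842 = 874, and then Q* = 486 - 0.521·874 = 30.8.

P* ≈ 874, Q* ≈ 30.8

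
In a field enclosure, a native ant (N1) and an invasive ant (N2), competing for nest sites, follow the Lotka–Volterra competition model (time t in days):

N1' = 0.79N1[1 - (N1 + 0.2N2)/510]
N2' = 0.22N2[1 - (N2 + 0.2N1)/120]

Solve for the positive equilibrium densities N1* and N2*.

Setting both brackets to zero gives the nullclines N1 + 0.2N2 = 510 and 0.2N1 + N2 = 120.
Substituting N2 = 120 - 0.2N1 into the first: N1(1 - 0.2·0.2) = 510 - 0.2·120.
So N1* = 486/0.96 = 506, and then N2* = 120 - 0.2·506 = 18.8.

N1* ≈ 506, N2* ≈ 18.8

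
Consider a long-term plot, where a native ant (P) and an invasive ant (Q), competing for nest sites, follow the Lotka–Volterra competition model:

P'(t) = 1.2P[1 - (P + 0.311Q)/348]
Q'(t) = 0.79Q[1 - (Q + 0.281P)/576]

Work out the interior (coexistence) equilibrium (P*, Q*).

P* ≈ 185, Q* ≈ 524

Setting both brackets to zero gives the nullclines P + 0.311Q = 348 and 0.281P + Q = 576.
Substituting Q = 576 - 0.281P into the first: P(1 - 0.311·0.281) = 348 - 0.311·576.
So P* = 169/0.913 = 185, and then Q* = 576 - 0.281·185 = 524.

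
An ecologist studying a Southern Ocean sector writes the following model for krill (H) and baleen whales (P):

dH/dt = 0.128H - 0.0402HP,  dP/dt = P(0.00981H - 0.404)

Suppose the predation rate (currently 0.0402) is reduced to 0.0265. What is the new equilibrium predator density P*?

P* ≈ 4.83

At the interior fixed point, setting dH/dt = 0 with H > 0 fixes P* = (prey growth rate)/(HP coefficient) — independent of the other coefficients.
With the change, P* = 0.128/0.0265 = 4.83; it rises from 3.18.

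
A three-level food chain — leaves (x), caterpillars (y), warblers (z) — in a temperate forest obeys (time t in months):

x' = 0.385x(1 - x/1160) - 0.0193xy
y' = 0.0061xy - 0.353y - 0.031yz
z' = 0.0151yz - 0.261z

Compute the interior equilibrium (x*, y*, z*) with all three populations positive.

x* ≈ 155, y* ≈ 17.3, z* ≈ 19.1

From dz/dt = 0: 0.0151y* = 0.261, so y* = 17.3.
From dx/dt = 0: 0.385(1 - x*/1160) = 0.0193·17.3, giving x* = 1160·(1 - 0.866) = 155.
From dy/dt = 0: 0.0061·155 - 0.353 = 0.031z*, so z* = 0.592/0.031 = 19.1.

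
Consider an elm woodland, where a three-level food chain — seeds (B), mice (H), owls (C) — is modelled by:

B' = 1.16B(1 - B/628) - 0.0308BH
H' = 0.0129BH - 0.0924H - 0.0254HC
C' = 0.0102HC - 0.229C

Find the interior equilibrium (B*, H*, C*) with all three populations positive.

From dC/dt = 0: 0.0102H* = 0.229, so H* = 22.5.
From dB/dt = 0: 1.16(1 - B*/628) = 0.0308·22.5, giving B* = 628·(1 - 0.596) = 254.
From dH/dt = 0: 0.0129·254 - 0.0924 = 0.0254C*, so C* = 3.18/0.0254 = 125.

B* ≈ 254, H* ≈ 22.5, C* ≈ 125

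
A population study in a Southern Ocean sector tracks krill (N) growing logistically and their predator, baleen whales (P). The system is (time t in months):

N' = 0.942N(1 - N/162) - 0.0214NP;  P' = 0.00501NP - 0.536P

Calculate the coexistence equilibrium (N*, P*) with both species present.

From dP/dt = 0 with P > 0: 0.00501N* = 0.536, so N* = 107.
Substitute into dN/dt = 0: 0.942(1 - 107/162) = 0.0214P*.
The bracket is 0.34, giving P* = 0.32/0.0214 = 14.9.

N* ≈ 107, P* ≈ 14.9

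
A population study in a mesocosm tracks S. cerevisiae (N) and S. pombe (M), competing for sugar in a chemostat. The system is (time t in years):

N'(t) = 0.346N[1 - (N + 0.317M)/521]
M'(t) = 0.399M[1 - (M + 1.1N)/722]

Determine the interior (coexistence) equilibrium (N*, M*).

N* ≈ 449, M* ≈ 229

Setting both brackets to zero gives the nullclines N + 0.317M = 521 and 1.1N + M = 722.
Substituting M = 722 - 1.1N into the first: N(1 - 0.317·1.1) = 521 - 0.317·722.
So N* = 292/0.651 = 449, and then M* = 722 - 1.1·449 = 229.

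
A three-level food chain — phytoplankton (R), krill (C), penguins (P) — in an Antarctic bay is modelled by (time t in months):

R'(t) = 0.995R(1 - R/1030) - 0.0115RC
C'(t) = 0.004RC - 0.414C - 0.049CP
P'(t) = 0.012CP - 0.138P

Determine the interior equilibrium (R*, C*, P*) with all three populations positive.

R* ≈ 893, C* ≈ 11.5, P* ≈ 64.5

From dP/dt = 0: 0.012C* = 0.138, so C* = 11.5.
From dR/dt = 0: 0.995(1 - R*/1030) = 0.0115·11.5, giving R* = 1030·(1 - 0.133) = 893.
From dC/dt = 0: 0.004·893 - 0.414 = 0.049P*, so P* = 3.16/0.049 = 64.5.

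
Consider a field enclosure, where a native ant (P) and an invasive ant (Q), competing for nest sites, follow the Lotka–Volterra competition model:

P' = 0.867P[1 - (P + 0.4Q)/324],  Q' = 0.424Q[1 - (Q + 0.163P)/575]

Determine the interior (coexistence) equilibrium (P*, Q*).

Setting both brackets to zero gives the nullclines P + 0.4Q = 324 and 0.163P + Q = 575.
Substituting Q = 575 - 0.163P into the first: P(1 - 0.4·0.163) = 324 - 0.4·575.
So P* = 94/0.935 = 101, and then Q* = 575 - 0.163·101 = 559.

P* ≈ 101, Q* ≈ 559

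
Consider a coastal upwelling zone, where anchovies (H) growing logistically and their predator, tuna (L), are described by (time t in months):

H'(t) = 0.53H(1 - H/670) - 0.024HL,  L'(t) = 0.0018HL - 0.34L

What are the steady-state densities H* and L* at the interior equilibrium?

From dL/dt = 0 with L > 0: 0.0018H* = 0.34, so H* = 189.
Substitute into dH/dt = 0: 0.53(1 - 189/670) = 0.024L*.
The bracket is 0.718, giving L* = 0.381/0.024 = 15.9.

H* ≈ 189, L* ≈ 15.9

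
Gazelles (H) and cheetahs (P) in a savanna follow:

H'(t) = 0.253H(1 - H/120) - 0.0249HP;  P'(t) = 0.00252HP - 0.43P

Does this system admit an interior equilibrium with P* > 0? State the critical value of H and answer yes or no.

Threshold H = 171; K < 171, so no, the predator goes extinct.

The predator equation gives dP/dt > 0 only when H > 0.43/0.00252 = 171.
Without the predator, H → K = 120. Since 120 < 171, the predator cannot invade.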